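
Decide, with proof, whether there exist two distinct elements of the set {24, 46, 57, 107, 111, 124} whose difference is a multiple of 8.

No such pair exists.

Residues mod 8: 24↦0, 46↦6, 57↦1, 107↦3, 111↦7, 124↦4.
These 6 residues are pairwise different, hence no difference of two elements is divisible by 8.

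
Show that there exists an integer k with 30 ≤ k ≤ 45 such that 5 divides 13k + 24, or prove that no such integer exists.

k = 32 works, since 13·32 + 24 = 440 = 88·5.

k = 32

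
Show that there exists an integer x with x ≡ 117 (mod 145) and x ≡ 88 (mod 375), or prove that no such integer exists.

Reduce both congruences modulo 5, which divides 145 and 375: they say x ≡ 117 (mod 5) and x ≡ 88 (mod 5).
However 117 ≡ 2 and 88 ≡ 3 (mod 5), and 2 ≠ 3.
So no integer satisfies both congruences.

There is no such integer.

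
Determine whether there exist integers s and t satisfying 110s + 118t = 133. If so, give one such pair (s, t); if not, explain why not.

No such integers exist.

Any value of 110s + 118t is a multiple of gcd(110, 118) = 2.
However 133 leaves remainder 1 on division by 2.
So the equation is unsolvable over ℤ.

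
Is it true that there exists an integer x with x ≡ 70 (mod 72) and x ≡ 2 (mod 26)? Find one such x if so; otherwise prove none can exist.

x = 574

gcd(72, 26) = 2. A simultaneous solution exists iff 70 ≡ 2 (mod 2); here 70 mod 2 = 0 = 2 mod 2, so it does.
The integers ≡ 70 (mod 72) are 70, 142, 214, 286, 358, 430, 502, 574, …; their remainders mod 26 are 18, 12, 6, 0, 20, 14, 8, 2, so x = 574 is the first that is ≡ 2 (mod 26).
Verify: 574 = 7·72 + 70 and 574 = 22·26 + 2. ✓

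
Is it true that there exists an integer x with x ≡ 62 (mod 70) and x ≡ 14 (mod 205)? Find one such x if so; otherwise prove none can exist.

Reduce both congruences modulo 5, which divides 70 and 205: they say x ≡ 62 (mod 5) and x ≡ 14 (mod 5).
However 62 ≡ 2 and 14 ≡ 4 (mod 5), and 2 ≠ 4.
Hence the system has no solution.

No, no such integer exists.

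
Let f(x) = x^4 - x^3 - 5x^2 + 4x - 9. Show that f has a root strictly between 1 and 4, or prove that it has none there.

f(1) = -10 and f(4) = 119, which have opposite signs.
f is continuous everywhere (it is a polynomial), in particular on [1, 4].
By the Intermediate Value Theorem f must vanish at some point of (1, 4).

Yes, f has a root in the interval.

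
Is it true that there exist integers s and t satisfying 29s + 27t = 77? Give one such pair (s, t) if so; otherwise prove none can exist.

29 and 27 are coprime, so 29s + 27t ranges over all of ℤ.
Dividing repeatedly: 29 = 1·27 + 2, 27 = 13·2 + 1, 2 = 2·1 + 0.
Working back up the chain: 1 = 27 − 13·2 = 27 − 13·(29 − 1·27) = −13·29 + 14·27. So 29·(-13) + 27·14 = 1.
Scaling by 77 gives the particular solution (s, t) = (-1001, 1078).
The general solution is s = -1001 + 27k, t = 1078 − 29k; taking k = 38 gives the smaller pair s = 25, t = -24.
Indeed 29·25 + 27·(-24) = 725 − 648 = 77.

s = 25, t = -24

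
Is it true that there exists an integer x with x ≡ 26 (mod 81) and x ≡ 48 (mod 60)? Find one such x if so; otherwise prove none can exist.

gcd(81, 60) = 3. If x ≡ 26 (mod 81) and x ≡ 48 (mod 60), then x ≡ 26 (mod 3) and x ≡ 48 (mod 3).
However 26 ≡ 2 and 48 ≡ 0 (mod 3), and 2 ≠ 0.
So no integer satisfies both congruences.

No such integer exists.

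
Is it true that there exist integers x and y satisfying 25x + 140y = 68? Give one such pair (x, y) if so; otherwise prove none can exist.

Both 25 and 140 are divisible by gcd(25, 140) = 5, hence so is any combination 25x + 140y.
But 68 is not a multiple of 5 (it leaves remainder 3).
Hence no integers x, y satisfy the equation.

No, no such integers exist.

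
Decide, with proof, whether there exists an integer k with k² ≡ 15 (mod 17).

k = 10

k = 10 works: 10² = 100, and 100 − 15 = 85 = 5·17.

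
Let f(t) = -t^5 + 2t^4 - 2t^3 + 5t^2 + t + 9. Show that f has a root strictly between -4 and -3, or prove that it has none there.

No such root exists.

The endpoint values f(-4) = 1749 and f(-3) = 510 are both positive. Claim: f(t) > 0 for every t in (-4, -3).
Substitute t = -3 − u, where 0 < u < 1 on the interval. Expanding, f(-3 − u) = u^5 + 17u^4 + 116u^3 + 401u^2 + 704u + 510.
The nonzero coefficients here are all positive, so for u > 0 every term is positive (or zero), and the constant term 510 is strictly positive.
Therefore f(t) > 0 throughout (-4, -3), and f has no zero there.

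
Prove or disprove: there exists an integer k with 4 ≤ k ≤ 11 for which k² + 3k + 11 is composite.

At k = 11: 11² + 3·11 + 11 = 165 = 3·55, which is composite.

k = 11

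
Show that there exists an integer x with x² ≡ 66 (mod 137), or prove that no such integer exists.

Apply Euler's criterion with the prime 137: 66 is a quadratic residue iff 66^68 ≡ 1 (mod 137), and a non-residue iff it is ≡ −1.
Repeated squaring mod 137: 66^2 = 4356 ≡ 109; 66^4 ≡ 109² = 11881 ≡ 99; 66^8 ≡ 99² = 9801 ≡ 74; 66^16 ≡ 74² = 5476 ≡ 133; 66^32 ≡ 133² = 17689 ≡ 16; 66^64 ≡ 16² = 256 ≡ 119.
Since 68 = 64 + 4, 66^68 ≡ 119 · 99; multiplying out mod 137: 119·99 = 11781 ≡ 136. Thus 66^68 ≡ 136 ≡ −1 (mod 137).
By Euler's criterion 66 is a quadratic non-residue mod 137: no x satisfies x² ≡ 66 (mod 137).

No, no such integer exists.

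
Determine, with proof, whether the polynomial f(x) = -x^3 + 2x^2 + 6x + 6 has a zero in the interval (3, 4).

Such a root exists.

f(3) = 15 and f(4) = -2, which have opposite signs.
As a polynomial, f is continuous on every closed interval.
By the Intermediate Value Theorem, f takes the value 0 somewhere in the open interval.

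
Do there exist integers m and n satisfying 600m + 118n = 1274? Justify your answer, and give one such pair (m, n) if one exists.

Every value of 600m + 118n is a multiple of gcd(600, 118) = 2; since 2 ∣ 1274, solutions exist.
Dividing through by 2 reduces the equation to 300m + 59n = 637.
Euclidean algorithm: 300 = 5·59 + 5, 59 = 11·5 + 4, 5 = 1·4 + 1, 4 = 4·1 + 0.
Working back up the chain: 1 = 5 − 1·4 = 5 − (59 − 11·5) = −59 + 12·5 = −59 + 12·(300 − 5·59) = 12·300 − 61·59. So 300·12 + 59·(-61) = 1.
Times 637: 300·7644 + 59·(-38857) = 637, so (7644, -38857) solves it.
Subtracting 129·59 from m and adding 129·300 to n gives the tidier solution (33, -157).
Indeed 600·33 + 118·(-157) = 19800 − 18526 = 1274.

m = 33, n = -157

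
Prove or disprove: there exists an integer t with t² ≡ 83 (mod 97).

Apply Euler's criterion with the prime 97: 83 is a quadratic residue iff 83^48 ≡ 1 (mod 97), and a non-residue iff it is ≡ −1.
Repeated squaring mod 97: 83^2 = 6889 ≡ 2; 83^4 ≡ 2² = 4 ≡ 4; 83^8 ≡ 4² = 16 ≡ 16; 83^16 ≡ 16² = 256 ≡ 62; 83^32 ≡ 62² = 3844 ≡ 61.
Since 48 = 32 + 16, 83^48 ≡ 61 · 62; multiplying out mod 97: 61·62 = 3782 ≡ 96. Thus 83^48 ≡ 96 ≡ −1 (mod 97).
The value −1 means 83 is a non-residue modulo 97, so t² ≡ 83 (mod 97) is impossible.

No, no such integer exists.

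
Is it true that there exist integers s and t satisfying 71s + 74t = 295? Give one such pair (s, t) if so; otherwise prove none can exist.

s = 25, t = -20

Since gcd(71, 74) = 1, every integer is an integer combination of 71 and 74.
Euclidean algorithm: 74 = 1·71 + 3, 71 = 23·3 + 2, 3 = 1·2 + 1, 2 = 2·1 + 0.
Back-substituting, 1 = 3 − 1·2 = 3 − (71 − 23·3) = −71 + 24·3 = −71 + 24·(74 − 1·71) = 24·74 − 25·71; that is, 71·(-25) + 74·24 = 1.
Times 295: 71·(-7375) + 74·7080 = 295, so (-7375, 7080) solves it.
The general solution is s = -7375 + 74k, t = 7080 − 71k; taking k = 100 gives the smaller pair s = 25, t = -20.
Indeed 71·25 + 74·(-20) = 1775 − 1480 = 295.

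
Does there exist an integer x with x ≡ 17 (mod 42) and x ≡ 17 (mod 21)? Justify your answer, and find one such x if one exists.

x = 17

The moduli are not coprime: gcd(42, 21) = 21. Compatibility requires 21 ∣ (17 − 17) = 0, which holds, so solutions exist.
The smallest candidate x = 17 works directly: 17 ≡ 17 (mod 21).
Check: 17 mod 42 = 17, 17 mod 21 = 17. ✓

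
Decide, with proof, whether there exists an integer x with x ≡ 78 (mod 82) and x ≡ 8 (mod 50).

The moduli are not coprime: gcd(82, 50) = 2. Compatibility requires 2 ∣ (8 − 78) = -70, which holds, so solutions exist.
Write x = 78 + 82t. Then 82t ≡ 8 − 78 ≡ 30 (mod 50); dividing through by 2 gives 41t ≡ 15 (mod 25).
41 ≡ 16 (mod 25), so this reads 16t ≡ 15 (mod 25). Invert 16 mod 25 by the Euclidean algorithm: 25 = 1·16 + 9, 16 = 1·9 + 7, 9 = 1·7 + 2, 7 = 3·2 + 1, 2 = 2·1 + 0; back-substituting, 1 = 7 − 3·2 = 7 − 3·(9 − 1·7) = −3·9 + 4·7 = −3·9 + 4·(16 − 1·9) = 4·16 − 7·9 = 4·16 − 7·(25 − 1·16) = −7·25 + 11·16. Hence 16·11 ≡ 1, so 16⁻¹ ≡ 11 (mod 25).
Multiplying by 11: t ≡ 11·15 = 165 ≡ 15 (mod 25).
Then x = 78 + 82·15 = 1308.
Check: 1308 mod 82 = 78, 1308 mod 50 = 8. ✓

x = 1308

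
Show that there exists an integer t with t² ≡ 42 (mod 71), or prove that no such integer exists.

71 is prime, so by Euler's criterion 42 is a square mod 71 iff 42^((71−1)/2) = 42^35 ≡ 1 (mod 71).
Squaring successively (mod 71): 42^2 = 1764 ≡ 60; 42^4 ≡ 60² = 3600 ≡ 50; 42^8 ≡ 50² = 2500 ≡ 15; 42^16 ≡ 15² = 225 ≡ 12; 42^32 ≡ 12² = 144 ≡ 2.
Since 35 = 32 + 2 + 1, 42^35 ≡ 2 · 60 · 42; multiplying out mod 71: 2·60 = 120 ≡ 49, then 49·42 = 2058 ≡ 70. Thus 42^35 ≡ 70 ≡ −1 (mod 71).
The value −1 means 42 is a non-residue modulo 71, so t² ≡ 42 (mod 71) is impossible.

No, no such integer exists.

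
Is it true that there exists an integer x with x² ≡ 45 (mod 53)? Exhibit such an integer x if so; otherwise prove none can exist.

53 is prime, so by Euler's criterion 45 is a square mod 53 iff 45^((53−1)/2) = 45^26 ≡ 1 (mod 53).
Squaring successively (mod 53): 45^2 = 2025 ≡ 11; 45^4 ≡ 11² = 121 ≡ 15; 45^8 ≡ 15² = 225 ≡ 13; 45^16 ≡ 13² = 169 ≡ 10.
Since 26 = 16 + 8 + 2, 45^26 ≡ 10 · 13 · 11; multiplying out mod 53: 10·13 = 130 ≡ 24, then 24·11 = 264 ≡ 52. Thus 45^26 ≡ 52 ≡ −1 (mod 53).
The value −1 means 45 is a non-residue modulo 53, so x² ≡ 45 (mod 53) is impossible.

No, no such integer exists.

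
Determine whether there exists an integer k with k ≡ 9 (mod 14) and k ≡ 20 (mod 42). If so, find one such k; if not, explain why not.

No such integer exists.

gcd(14, 42) = 14. If k ≡ 9 (mod 14) and k ≡ 20 (mod 42), then k ≡ 9 (mod 14) and k ≡ 20 (mod 14).
But 9 mod 14 = 9 while 20 mod 14 = 6, a contradiction.
Therefore no such k exists.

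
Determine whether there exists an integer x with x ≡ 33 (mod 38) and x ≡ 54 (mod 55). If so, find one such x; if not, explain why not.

gcd(38, 55) = 1, so the Chinese Remainder Theorem guarantees exactly one residue class mod 2090 satisfying both.
Any solution of the first congruence is x = 33 + 38t; substituting into the second, 38t ≡ 54 − 33 ≡ 21 (mod 55).
Note 38·42 = 1596 ≡ 1 (mod 55) (as 1596 − 1 = 29·55), so 38⁻¹ ≡ 42.
Therefore t ≡ 42·21 = 882 ≡ 2 (mod 55).
With t = 2: x = 33 + 38·2 = 109.
Indeed 109 ≡ 33 (mod 38) and 109 ≡ 54 (mod 55).

x = 109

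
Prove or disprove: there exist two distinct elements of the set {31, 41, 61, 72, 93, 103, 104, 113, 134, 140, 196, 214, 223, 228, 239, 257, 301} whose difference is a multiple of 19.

No such pair exists.

Residues mod 19: 31↦12, 41↦3, 61↦4, 72↦15, 93↦17, 103↦8, 104↦9, 113↦18, 134↦1, 140↦7, 196↦6, 214↦5, 223↦14, 228↦0, 239↦11, 257↦10, 301↦16.
All 17 residues are distinct, so no two elements differ by a multiple of 19.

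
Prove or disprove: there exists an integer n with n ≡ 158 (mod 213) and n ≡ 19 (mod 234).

No, no such integer exists.

Reduce both congruences modulo 3, which divides 213 and 234: they say n ≡ 158 (mod 3) and n ≡ 19 (mod 3).
These are incompatible: 158 − 19 = 139 is not divisible by 3.
Therefore no such n exists.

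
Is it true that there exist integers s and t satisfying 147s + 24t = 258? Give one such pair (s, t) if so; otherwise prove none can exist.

Every value of 147s + 24t is a multiple of gcd(147, 24) = 3; since 3 ∣ 258, solutions exist.
Dividing through by 3 reduces the equation to 49s + 8t = 86.
Dividing repeatedly: 49 = 6·8 + 1, 8 = 8·1 + 0.
Working back up the chain: 1 = 49 − 6·8. So 49·1 + 8·(-6) = 1.
Times 86: 49·86 + 8·(-516) = 86, so (86, -516) solves it.
Shifting by a multiple of (8, −49) keeps it a solution: s = 86 − 10·8 = 6, t = -516 + 10·49 = -26.
Check: 147·6 + 24·(-26) = 882 − 624 = 258. ✓

s = 6, t = -26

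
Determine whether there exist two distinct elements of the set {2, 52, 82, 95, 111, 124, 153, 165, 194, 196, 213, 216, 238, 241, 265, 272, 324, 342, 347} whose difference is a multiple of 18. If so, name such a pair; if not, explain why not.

The pair (2, 272) works.

Both 2 and 272 leave remainder 2 on division by 18; their difference 270 = 15·18 is a multiple of 18.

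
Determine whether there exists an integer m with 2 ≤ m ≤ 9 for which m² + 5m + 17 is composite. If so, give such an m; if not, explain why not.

m = 8

At m = 8: 8² + 5·8 + 17 = 121 = 11·11, which is composite.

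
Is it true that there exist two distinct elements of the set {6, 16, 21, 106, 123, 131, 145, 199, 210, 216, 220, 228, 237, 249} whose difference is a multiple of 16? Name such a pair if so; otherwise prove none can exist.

Reduce each element modulo 16: 6↦6, 16↦0, 21↦5, 106↦10, 123↦11, 131↦3, 145↦1, 199↦7, 210↦2, 216↦8, 220↦12, 228↦4, 237↦13, 249↦9.
All 14 residues are distinct, so no two elements differ by a multiple of 16.

No, no such pair exists.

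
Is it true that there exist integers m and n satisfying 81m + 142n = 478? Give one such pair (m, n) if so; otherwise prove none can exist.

m = 62, n = -32

Since gcd(81, 142) = 1, every integer is an integer combination of 81 and 142.
Dividing repeatedly: 142 = 1·81 + 61, 81 = 1·61 + 20, 61 = 3·20 + 1, 20 = 20·1 + 0.
Working back up the chain: 1 = 61 − 3·20 = 61 − 3·(81 − 1·61) = −3·81 + 4·61 = −3·81 + 4·(142 − 1·81) = 4·142 − 7·81. So 81·(-7) + 142·4 = 1.
Times 478: 81·(-3346) + 142·1912 = 478, so (-3346, 1912) solves it.
Shifting by a multiple of (142, −81) keeps it a solution: m = -3346 + 24·142 = 62, n = 1912 − 24·81 = -32.
Check: 81·62 + 142·(-32) = 5022 − 4544 = 478. ✓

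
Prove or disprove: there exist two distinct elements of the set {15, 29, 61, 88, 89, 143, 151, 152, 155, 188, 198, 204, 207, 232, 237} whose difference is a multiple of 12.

The pair (15, 207) works.

15 mod 12 = 3 and 207 mod 12 = 3, so 207 − 15 = 192 = 16·12.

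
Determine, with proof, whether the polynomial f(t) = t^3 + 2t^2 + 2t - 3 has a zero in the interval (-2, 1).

Such a root exists.

f(-2) = -7 and f(1) = 2, which have opposite signs.
f is continuous everywhere (it is a polynomial), in particular on [-2, 1].
By the Intermediate Value Theorem, f takes the value 0 somewhere in the open interval.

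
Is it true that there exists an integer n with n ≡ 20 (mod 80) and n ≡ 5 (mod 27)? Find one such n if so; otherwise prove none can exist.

n = 1220

The moduli 80 and 27 are coprime, so by the Chinese Remainder Theorem a unique solution modulo 2160 exists.
Write n = 20 + 80t and require 20 + 80t ≡ 5 (mod 27), i.e. 80t ≡ 12 (mod 27).
80 ≡ 26 (mod 27), so this reads 26t ≡ 12 (mod 27). Since 26·26 = 676 = 25·27 + 1, the inverse of 26 mod 27 is 26.
Therefore t ≡ 26·12 = 312 ≡ 15 (mod 27).
With t = 15: n = 20 + 80·15 = 1220.
Indeed 1220 ≡ 20 (mod 80) and 1220 ≡ 5 (mod 27).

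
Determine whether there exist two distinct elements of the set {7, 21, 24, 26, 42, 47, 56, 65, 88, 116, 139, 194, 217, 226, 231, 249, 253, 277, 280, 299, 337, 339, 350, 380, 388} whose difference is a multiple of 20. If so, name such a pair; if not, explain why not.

Reduce each element mod 20: 7↦7, 21↦1, 24↦4, 26↦6, 42↦2, 47↦7, 56↦16, 65↦5, 88↦8, 116↦16, 139↦19, 194↦14, 217↦17, 226↦6, 231↦11, 249↦9, 253↦13, 277↦17, 280↦0, 299↦19, 337↦17, 339↦19, 350↦10, 380↦0, 388↦8. The residue 7 repeats (at 7 and 47), and 47 − 7 = 40 = 2·20.

The pair (7, 47) works.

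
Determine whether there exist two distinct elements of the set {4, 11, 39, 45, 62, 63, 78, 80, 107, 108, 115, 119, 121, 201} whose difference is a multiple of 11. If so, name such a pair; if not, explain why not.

The pair (11, 121) works.

Reduce each element mod 11: 4↦4, 11↦0, 39↦6, 45↦1, 62↦7, 63↦8, 78↦1, 80↦3, 107↦8, 108↦9, 115↦5, 119↦9, 121↦0, 201↦3. The residue 0 repeats (at 11 and 121), and 121 − 11 = 110 = 10·11.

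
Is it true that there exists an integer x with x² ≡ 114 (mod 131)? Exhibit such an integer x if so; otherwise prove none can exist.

x = 101

x = 101 works: 101² = 10201, and 10201 − 114 = 10087 = 77·131.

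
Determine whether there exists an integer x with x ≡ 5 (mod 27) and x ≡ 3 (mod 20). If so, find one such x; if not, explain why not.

x = 383

Since 27 and 20 share no common factor, CRT says the pair of congruences has a solution (unique mod 540).
Write x = 5 + 27t and require 5 + 27t ≡ 3 (mod 20), i.e. 27t ≡ 18 (mod 20).
27 ≡ 7 (mod 20), so this reads 7t ≡ 18 (mod 20). To invert 7 modulo 20: 20 = 2·7 + 6, 7 = 1·6 + 1, 6 = 6·1 + 0, and unwinding, 1 = 7 − 1·6 = 7 − (20 − 2·7) = −20 + 3·7. Thus 7⁻¹ ≡ 3 (mod 20).
Therefore t ≡ 3·18 = 54 ≡ 14 (mod 20).
With t = 14: x = 5 + 27·14 = 383.
Verify: 383 = 14·27 + 5 and 383 = 19·20 + 3. ✓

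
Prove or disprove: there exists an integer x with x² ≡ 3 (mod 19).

Since (19 − x)² ≡ x² (mod 19), it suffices to square x = 0, 1, …, 9: the residues are 0, 1, 4, 9, 16, 6, 17, 11, 7, 5.
The set of squares mod 19 is therefore {0, 1, 4, 5, 6, 7, 9, 11, 16, 17}, which does not contain 3.
Hence no integer x has x² ≡ 3 (mod 19).

There is no such integer.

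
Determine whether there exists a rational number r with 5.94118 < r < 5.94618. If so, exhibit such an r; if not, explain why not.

Scale by 18: the interval becomes (106.94124, 107.03124), which contains the integer 107.
Dividing back, 5.94118 < 107/18 < 5.94618, and 107/18 is rational.

r = 107/18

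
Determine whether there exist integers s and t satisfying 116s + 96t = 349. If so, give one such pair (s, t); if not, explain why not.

No, no such integers exist.

gcd(116, 96) = 4, so every integer of the form 116s + 96t is a multiple of 4.
But 349 is not a multiple of 4 (it leaves remainder 1).
So the equation is unsolvable over ℤ.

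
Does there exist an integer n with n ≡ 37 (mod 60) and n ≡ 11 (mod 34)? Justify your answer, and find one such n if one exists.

n = 997

The moduli are not coprime: gcd(60, 34) = 2. Compatibility requires 2 ∣ (11 − 37) = -26, which holds, so solutions exist.
Put n = 37 + 60t, so we need 60t ≡ 8 (mod 34), equivalently (divide by 2) 30t ≡ 4 (mod 17).
30 ≡ 13 (mod 17), so this reads 13t ≡ 4 (mod 17). To invert 13 modulo 17: 17 = 1·13 + 4, 13 = 3·4 + 1, 4 = 4·1 + 0, and unwinding, 1 = 13 − 3·4 = 13 − 3·(17 − 1·13) = −3·17 + 4·13. Thus 13⁻¹ ≡ 4 (mod 17).
Multiplying by 4: t ≡ 4·4 = 16 (mod 17).
Then n = 37 + 60·16 = 997.
Check: 997 mod 60 = 37, 997 mod 34 = 11. ✓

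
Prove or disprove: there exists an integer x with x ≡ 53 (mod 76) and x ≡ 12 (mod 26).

No, no such integer exists.

Both moduli are multiples of 2 = gcd(76, 26), so any solution would satisfy x ≡ 53 and x ≡ 12 modulo 2 simultaneously.
However 53 ≡ 1 and 12 ≡ 0 (mod 2), and 1 ≠ 0.
Therefore no such x exists.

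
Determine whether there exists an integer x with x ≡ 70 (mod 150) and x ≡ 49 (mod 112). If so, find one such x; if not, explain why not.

No, no such integer exists.

Both moduli are multiples of 2 = gcd(150, 112), so any solution would satisfy x ≡ 70 and x ≡ 49 modulo 2 simultaneously.
But 70 mod 2 = 0 while 49 mod 2 = 1, a contradiction.
Hence the system has no solution.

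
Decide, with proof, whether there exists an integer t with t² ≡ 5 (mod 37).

There is no such integer.

37 is prime, so by Euler's criterion 5 is a square mod 37 iff 5^((37−1)/2) = 5^18 ≡ 1 (mod 37).
Repeated squaring mod 37: 5^2 = 25 ≡ 25; 5^4 ≡ 25² = 625 ≡ 33; 5^8 ≡ 33² = 1089 ≡ 16; 5^16 ≡ 16² = 256 ≡ 34.
Since 18 = 16 + 2, 5^18 ≡ 34 · 25; multiplying out mod 37: 34·25 = 850 ≡ 36. Thus 5^18 ≡ 36 ≡ −1 (mod 37).
By Euler's criterion 5 is a quadratic non-residue mod 37: no t satisfies t² ≡ 5 (mod 37).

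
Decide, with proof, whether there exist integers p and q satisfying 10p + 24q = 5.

No, no such integers exist.

Both 10 and 24 are divisible by gcd(10, 24) = 2, hence so is any combination 10p + 24q.
But 5 = 2·2 + 1, so 2 ∤ 5.
So the equation is unsolvable over ℤ.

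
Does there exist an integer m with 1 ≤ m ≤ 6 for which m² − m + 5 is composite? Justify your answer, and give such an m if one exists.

At m = 5: 5² − 5 + 5 = 25 = 5·5, which is composite.

m = 5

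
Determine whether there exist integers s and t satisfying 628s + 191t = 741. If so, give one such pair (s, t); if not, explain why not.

s = 10, t = -29

Since gcd(628, 191) = 1, every integer is an integer combination of 628 and 191.
Run the Euclidean algorithm on 628 and 191: 628 = 3·191 + 55, 191 = 3·55 + 26, 55 = 2·26 + 3, 26 = 8·3 + 2, 3 = 1·2 + 1, 2 = 2·1 + 0.
Unwinding: 1 = 3 − 1·2 = 3 − (26 − 8·3) = −26 + 9·3 = −26 + 9·(55 − 2·26) = 9·55 − 19·26 = 9·55 − 19·(191 − 3·55) = −19·191 + 66·55 = −19·191 + 66·(628 − 3·191) = 66·628 − 217·191, i.e. 628·66 + 191·(-217) = 1.
Times 741: 628·48906 + 191·(-160797) = 741, so (48906, -160797) solves it.
The general solution is s = 48906 + 191k, t = -160797 − 628k; taking k = -256 gives the smaller pair s = 10, t = -29.
Check: 628·10 + 191·(-29) = 6280 − 5539 = 741. ✓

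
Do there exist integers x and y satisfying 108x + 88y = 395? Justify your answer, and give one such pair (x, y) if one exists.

Any value of 108x + 88y is a multiple of gcd(108, 88) = 4.
But 395 is not a multiple of 4 (it leaves remainder 3).
Therefore 108x + 88y = 395 has no solution in integers.

No such integers exist.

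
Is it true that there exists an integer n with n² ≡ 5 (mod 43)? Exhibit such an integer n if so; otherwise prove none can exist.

There is no such integer.

43 is prime, so by Euler's criterion 5 is a square mod 43 iff 5^((43−1)/2) = 5^21 ≡ 1 (mod 43).
Squaring successively (mod 43): 5^2 = 25 ≡ 25; 5^4 ≡ 25² = 625 ≡ 23; 5^8 ≡ 23² = 529 ≡ 13; 5^16 ≡ 13² = 169 ≡ 40.
Since 21 = 16 + 4 + 1, 5^21 ≡ 40 · 23 · 5; multiplying out mod 43: 40·23 = 920 ≡ 17, then 17·5 = 85 ≡ 42. Thus 5^21 ≡ 42 ≡ −1 (mod 43).
The value −1 means 5 is a non-residue modulo 43, so n² ≡ 5 (mod 43) is impossible.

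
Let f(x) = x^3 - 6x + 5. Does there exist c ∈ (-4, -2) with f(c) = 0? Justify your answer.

Yes, such a c exists.

f(-4) = -35 and f(-2) = 9, which have opposite signs.
As a polynomial, f is continuous on every closed interval.
The Intermediate Value Theorem then guarantees some c ∈ (-4, -2) with f(c) = 0.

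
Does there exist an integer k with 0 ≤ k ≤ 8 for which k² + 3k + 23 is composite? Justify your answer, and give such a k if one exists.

k = 7

At k = 7: 7² + 3·7 + 23 = 93 = 3·31, which is composite.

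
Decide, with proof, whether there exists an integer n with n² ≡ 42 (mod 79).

Take n = 11. Then 11² = 121 = 1·79 + 42, so 11² ≡ 42 (mod 79).

n = 11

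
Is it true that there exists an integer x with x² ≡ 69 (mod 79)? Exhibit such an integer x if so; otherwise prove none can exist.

Apply Euler's criterion with the prime 79: 69 is a quadratic residue iff 69^39 ≡ 1 (mod 79), and a non-residue iff it is ≡ −1.
Squaring successively (mod 79): 69^2 = 4761 ≡ 21; 69^4 ≡ 21² = 441 ≡ 46; 69^8 ≡ 46² = 2116 ≡ 62; 69^16 ≡ 62² = 3844 ≡ 52; 69^32 ≡ 52² = 2704 ≡ 18.
Since 39 = 32 + 4 + 2 + 1, 69^39 ≡ 18 · 46 · 21 · 69; multiplying out mod 79: 18·46 = 828 ≡ 38, then 38·21 = 798 ≡ 8, then 8·69 = 552 ≡ 78. Thus 69^39 ≡ 78 ≡ −1 (mod 79).
The value −1 means 69 is a non-residue modulo 79, so x² ≡ 69 (mod 79) is impossible.

There is no such integer.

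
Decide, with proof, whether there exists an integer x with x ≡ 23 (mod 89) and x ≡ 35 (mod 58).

The moduli 89 and 58 are coprime, so by the Chinese Remainder Theorem a unique solution modulo 5162 exists.
Any solution of the first congruence is x = 23 + 89t; substituting into the second, 89t ≡ 35 − 23 ≡ 12 (mod 58).
89 ≡ 31 (mod 58), so this reads 31t ≡ 12 (mod 58). To invert 31 modulo 58: 58 = 1·31 + 27, 31 = 1·27 + 4, 27 = 6·4 + 3, 4 = 1·3 + 1, 3 = 3·1 + 0, and unwinding, 1 = 4 − 1·3 = 4 − (27 − 6·4) = −27 + 7·4 = −27 + 7·(31 − 1·27) = 7·31 − 8·27 = 7·31 − 8·(58 − 1·31) = −8·58 + 15·31. Thus 31⁻¹ ≡ 15 (mod 58).
Multiplying by 15: t ≡ 15·12 = 180 ≡ 6 (mod 58).
With t = 6: x = 23 + 89·6 = 557.
Check: 557 mod 89 = 23, 557 mod 58 = 35. ✓

x = 557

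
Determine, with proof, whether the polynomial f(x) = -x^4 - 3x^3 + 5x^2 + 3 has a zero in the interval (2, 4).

f has no root in that interval.

The endpoint values f(2) = -17 and f(4) = -365 are both negative. Claim: f(x) < 0 for every x in (2, 4).
Substitute x = 2 + u, where 0 < u < 2 on the interval. Expanding, f(2 + u) = -u^4 - 11u^3 - 37u^2 - 48u - 17.
The nonzero coefficients here are all negative, so for u > 0 every term is negative (or zero), and the constant term -17 is strictly negative.
So f is strictly negative on (2, 4); no root exists in the interval.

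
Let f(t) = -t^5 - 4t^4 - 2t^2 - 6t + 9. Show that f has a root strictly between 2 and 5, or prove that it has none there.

f(2) = -107 and f(5) = -5696, both negative, so a sign-change argument is unavailable; we show f keeps this sign on the whole interval.
Shift to the endpoint 2: with t = 2 + u (0 < u < 3), one computes f(2 + u) = -u^5 - 14u^4 - 72u^3 - 178u^2 - 222u - 107.
The nonzero coefficients here are all negative, so for u > 0 every term is negative (or zero), and the constant term -107 is strictly negative.
So f is strictly negative on (2, 5); no root exists in the interval.

No such root exists.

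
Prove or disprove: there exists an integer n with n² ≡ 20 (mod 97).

No such integer exists.

97 is prime, so by Euler's criterion 20 is a square mod 97 iff 20^((97−1)/2) = 20^48 ≡ 1 (mod 97).
Squaring successively (mod 97): 20^2 = 400 ≡ 12; 20^4 ≡ 12² = 144 ≡ 47; 20^8 ≡ 47² = 2209 ≡ 75; 20^16 ≡ 75² = 5625 ≡ 96; 20^32 ≡ 96² = 9216 ≡ 1.
Since 48 = 32 + 16, 20^48 ≡ 1 · 96; multiplying out mod 97: 1·96 = 96 ≡ 96. Thus 20^48 ≡ 96 ≡ −1 (mod 97).
By Euler's criterion 20 is a quadratic non-residue mod 97: no n satisfies n² ≡ 20 (mod 97).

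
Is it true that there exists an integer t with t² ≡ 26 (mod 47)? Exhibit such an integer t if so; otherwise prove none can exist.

47 is prime, so by Euler's criterion 26 is a square mod 47 iff 26^((47−1)/2) = 26^23 ≡ 1 (mod 47).
Repeated squaring mod 47: 26^2 = 676 ≡ 18; 26^4 ≡ 18² = 324 ≡ 42; 26^8 ≡ 42² = 1764 ≡ 25; 26^16 ≡ 25² = 625 ≡ 14.
Since 23 = 16 + 4 + 2 + 1, 26^23 ≡ 14 · 42 · 18 · 26; multiplying out mod 47: 14·42 = 588 ≡ 24, then 24·18 = 432 ≡ 9, then 9·26 = 234 ≡ 46. Thus 26^23 ≡ 46 ≡ −1 (mod 47).
By Euler's criterion 26 is a quadratic non-residue mod 47: no t satisfies t² ≡ 26 (mod 47).

No, no such integer exists.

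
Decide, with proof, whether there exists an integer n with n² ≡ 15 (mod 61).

n = 25

n = 25 works: 25² = 625, and 625 − 15 = 610 = 10·61.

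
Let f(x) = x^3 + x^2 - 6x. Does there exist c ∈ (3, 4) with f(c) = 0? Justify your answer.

The endpoint values f(3) = 18 and f(4) = 56 are both positive. Claim: f(x) > 0 for every x in (3, 4).
Substitute x = 3 + u, where 0 < u < 1 on the interval. Expanding, f(3 + u) = u^3 + 10u^2 + 27u + 18.
All 4 nonzero coefficients of this polynomial in u are positive; hence for u > 0 the value is a sum of positive terms (the constant 18 among them).
So f is strictly positive on (3, 4); no root exists in the interval.

f has no root in that interval.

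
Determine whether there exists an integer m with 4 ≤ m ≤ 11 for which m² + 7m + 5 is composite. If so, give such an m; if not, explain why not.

At m = 8: 8² + 7·8 + 5 = 125 = 5·25, which is composite.

m = 8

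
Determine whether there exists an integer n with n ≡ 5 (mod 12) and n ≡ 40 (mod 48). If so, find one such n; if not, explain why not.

Both moduli are multiples of 12 = gcd(12, 48), so any solution would satisfy n ≡ 5 and n ≡ 40 modulo 12 simultaneously.
However 5 ≡ 5 and 40 ≡ 4 (mod 12), and 5 ≠ 4.
So no integer satisfies both congruences.

There is no such integer.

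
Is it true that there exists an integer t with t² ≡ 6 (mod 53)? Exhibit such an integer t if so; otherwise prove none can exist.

t = 35

t = 35 works: 35² = 1225, and 1225 − 6 = 1219 = 23·53.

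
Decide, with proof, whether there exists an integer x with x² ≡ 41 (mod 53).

No such integer exists.

Apply Euler's criterion with the prime 53: 41 is a quadratic residue iff 41^26 ≡ 1 (mod 53), and a non-residue iff it is ≡ −1.
Repeated squaring mod 53: 41^2 = 1681 ≡ 38; 41^4 ≡ 38² = 1444 ≡ 13; 41^8 ≡ 13² = 169 ≡ 10; 41^16 ≡ 10² = 100 ≡ 47.
Since 26 = 16 + 8 + 2, 41^26 ≡ 47 · 10 · 38; multiplying out mod 53: 47·10 = 470 ≡ 46, then 46·38 = 1748 ≡ 52. Thus 41^26 ≡ 52 ≡ −1 (mod 53).
By Euler's criterion 41 is a quadratic non-residue mod 53: no x satisfies x² ≡ 41 (mod 53).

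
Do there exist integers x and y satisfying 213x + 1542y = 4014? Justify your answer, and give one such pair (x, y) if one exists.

Every value of 213x + 1542y is a multiple of gcd(213, 1542) = 3; since 3 ∣ 4014, solutions exist.
Dividing through by 3 reduces the equation to 71x + 514y = 1338.
Dividing repeatedly: 514 = 7·71 + 17, 71 = 4·17 + 3, 17 = 5·3 + 2, 3 = 1·2 + 1, 2 = 2·1 + 0.
Working back up the chain: 1 = 3 − 1·2 = 3 − (17 − 5·3) = −17 + 6·3 = −17 + 6·(71 − 4·17) = 6·71 − 25·17 = 6·71 − 25·(514 − 7·71) = −25·514 + 181·71. So 71·181 + 514·(-25) = 1.
Scaling by 1338 gives the particular solution (x, y) = (242178, -33450).
Shifting by a multiple of (514, −71) keeps it a solution: x = 242178 − 471·514 = 84, y = -33450 + 471·71 = -9.
Check: 213·84 + 1542·(-9) = 17892 − 13878 = 4014. ✓

x = 84, y = -9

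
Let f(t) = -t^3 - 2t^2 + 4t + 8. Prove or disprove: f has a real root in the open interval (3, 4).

The endpoint values f(3) = -25 and f(4) = -72 are both negative. Claim: f(t) < 0 for every t in (3, 4).
Substitute t = 3 + u, where 0 < u < 1 on the interval. Expanding, f(3 + u) = -u^3 - 11u^2 - 35u - 25.
All 4 nonzero coefficients of this polynomial in u are negative; hence for u > 0 the value is a sum of negative terms (the constant -25 among them).
So f is strictly negative on (3, 4); no root exists in the interval.

No such root exists.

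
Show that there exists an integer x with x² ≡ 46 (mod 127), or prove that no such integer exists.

There is no such integer.

127 is prime, so by Euler's criterion 46 is a square mod 127 iff 46^((127−1)/2) = 46^63 ≡ 1 (mod 127).
Squaring successively (mod 127): 46^2 = 2116 ≡ 84; 46^4 ≡ 84² = 7056 ≡ 71; 46^8 ≡ 71² = 5041 ≡ 88; 46^16 ≡ 88² = 7744 ≡ 124; 46^32 ≡ 124² = 15376 ≡ 9.
Since 63 = 32 + 16 + 8 + 4 + 2 + 1, 46^63 ≡ 9 · 124 · 88 · 71 · 84 · 46; multiplying out mod 127: 9·124 = 1116 ≡ 100, then 100·88 = 8800 ≡ 37, then 37·71 = 2627 ≡ 87, then 87·84 = 7308 ≡ 69, then 69·46 = 3174 ≡ 126. Thus 46^63 ≡ 126 ≡ −1 (mod 127).
By Euler's criterion 46 is a quadratic non-residue mod 127: no x satisfies x² ≡ 46 (mod 127).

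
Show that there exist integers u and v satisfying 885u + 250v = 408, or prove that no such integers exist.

There are no such integers.

Both 885 and 250 are divisible by gcd(885, 250) = 5, hence so is any combination 885u + 250v.
But 408 is not a multiple of 5 (it leaves remainder 3).
Therefore 885u + 250v = 408 has no solution in integers.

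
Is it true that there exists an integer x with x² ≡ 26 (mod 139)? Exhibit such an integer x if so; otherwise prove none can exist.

139 is prime, so by Euler's criterion 26 is a square mod 139 iff 26^((139−1)/2) = 26^69 ≡ 1 (mod 139).
Squaring successively (mod 139): 26^2 = 676 ≡ 120; 26^4 ≡ 120² = 14400 ≡ 83; 26^8 ≡ 83² = 6889 ≡ 78; 26^16 ≡ 78² = 6084 ≡ 107; 26^32 ≡ 107² = 11449 ≡ 51; 26^64 ≡ 51² = 2601 ≡ 99.
Since 69 = 64 + 4 + 1, 26^69 ≡ 99 · 83 · 26; multiplying out mod 139: 99·83 = 8217 ≡ 16, then 16·26 = 416 ≡ 138. Thus 26^69 ≡ 138 ≡ −1 (mod 139).
The value −1 means 26 is a non-residue modulo 139, so x² ≡ 26 (mod 139) is impossible.

No such integer exists.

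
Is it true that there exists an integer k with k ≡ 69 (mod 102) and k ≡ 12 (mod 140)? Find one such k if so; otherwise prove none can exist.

There is no such integer.

gcd(102, 140) = 2. If k ≡ 69 (mod 102) and k ≡ 12 (mod 140), then k ≡ 69 (mod 2) and k ≡ 12 (mod 2).
However 69 ≡ 1 and 12 ≡ 0 (mod 2), and 1 ≠ 0.
Therefore no such k exists.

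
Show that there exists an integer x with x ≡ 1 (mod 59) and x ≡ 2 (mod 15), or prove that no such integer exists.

Since 59 and 15 share no common factor, CRT says the pair of congruences has a solution (unique mod 885).
Any solution of the first congruence is x = 1 + 59t; substituting into the second, 59t ≡ 2 − 1 ≡ 1 (mod 15).
59 ≡ 14 (mod 15), so this reads 14t ≡ 1 (mod 15). Invert 14 mod 15 by the Euclidean algorithm: 15 = 1·14 + 1, 14 = 14·1 + 0; back-substituting, 1 = 15 − 1·14. Hence 14·(-1) ≡ 1, so 14⁻¹ ≡ -1 ≡ 14 (mod 15).
Multiplying by 14: t ≡ 14·1 = 14 (mod 15).
Taking t = 14 gives x = 1 + 59·14 = 827.
Verify: 827 = 14·59 + 1 and 827 = 55·15 + 2. ✓

x = 827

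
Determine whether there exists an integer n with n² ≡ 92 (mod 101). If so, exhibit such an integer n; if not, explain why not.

Take n = 71. Then 71² = 5041 = 49·101 + 92, so 71² ≡ 92 (mod 101).

n = 71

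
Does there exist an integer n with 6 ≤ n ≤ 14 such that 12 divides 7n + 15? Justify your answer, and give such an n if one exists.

No, no such integer n in that range exists.

The values of 7n + 15 for n = 6, 7, …, 14 are 57, 64, 71, 78, 85, 92, 99, 106, 113; reduced mod 12 these are 9, 4, 11, 6, 1, 8, 3, 10, 5.
The residue 0 does not occur, so no n in [6, 14] makes 7n + 15 a multiple of 12.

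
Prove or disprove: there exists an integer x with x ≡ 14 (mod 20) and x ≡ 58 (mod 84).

x = 394

Here gcd(20, 84) = 4, and both 14 and 58 leave remainder 2 mod 4, so the system is consistent.
Write x = 14 + 20t. Then 20t ≡ 58 − 14 ≡ 44 (mod 84); dividing through by 4 gives 5t ≡ 11 (mod 21).
Note 5·17 = 85 ≡ 1 (mod 21) (as 85 − 1 = 4·21), so 5⁻¹ ≡ 17.
Therefore t ≡ 17·11 = 187 ≡ 19 (mod 21).
Then x = 14 + 20·19 = 394.
Check: 394 mod 20 = 14, 394 mod 84 = 58. ✓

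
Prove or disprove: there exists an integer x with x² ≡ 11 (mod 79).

x = 13

Take x = 13. Then 13² = 169 = 2·79 + 11, so 13² ≡ 11 (mod 79).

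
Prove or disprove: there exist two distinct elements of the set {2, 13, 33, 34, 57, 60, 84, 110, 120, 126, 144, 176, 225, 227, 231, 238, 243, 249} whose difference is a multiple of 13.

Yes: 2 and 249.

Both 2 and 249 leave remainder 2 on division by 13; their difference 247 = 19·13 is a multiple of 13.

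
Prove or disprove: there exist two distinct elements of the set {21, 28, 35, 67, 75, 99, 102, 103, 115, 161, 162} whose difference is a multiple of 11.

No, no such pair exists.

Reduce each element modulo 11: 21↦10, 28↦6, 35↦2, 67↦1, 75↦9, 99↦0, 102↦3, 103↦4, 115↦5, 161↦7, 162↦8.
All 11 residues are distinct, so no two elements differ by a multiple of 11.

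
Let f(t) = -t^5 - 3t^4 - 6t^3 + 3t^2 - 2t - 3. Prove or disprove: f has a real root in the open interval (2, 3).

f(2) = -123 and f(3) = -630, both negative, so a sign-change argument is unavailable; we show f keeps this sign on the whole interval.
Shift to the endpoint 2: with t = 2 + u (0 < u < 1), one computes f(2 + u) = -u^5 - 13u^4 - 70u^3 - 185u^2 - 238u - 123.
The nonzero coefficients here are all negative, so for u > 0 every term is negative (or zero), and the constant term -123 is strictly negative.
Therefore f(t) < 0 throughout (2, 3), and f has no zero there.

f has no root in that interval.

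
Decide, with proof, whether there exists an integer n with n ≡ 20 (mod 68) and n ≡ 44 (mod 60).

n = 224

gcd(68, 60) = 4. A simultaneous solution exists iff 20 ≡ 44 (mod 4); here 20 mod 4 = 0 = 44 mod 4, so it does.
List candidates n ≡ 20 (mod 68): 20, 88, 156, 224. Modulo 60 these are 20, 28, 36, 44; 224 gives 44 as required.
Indeed 224 ≡ 20 (mod 68) and 224 ≡ 44 (mod 60).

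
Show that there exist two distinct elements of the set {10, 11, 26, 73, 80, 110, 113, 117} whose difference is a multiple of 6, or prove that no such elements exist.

Reduce each element mod 6: 10↦4, 11↦5, 26↦2, 73↦1, 80↦2, 110↦2, 113↦5, 117↦3. The residue 5 repeats (at 11 and 113), and 113 − 11 = 102 = 17·6.

The pair (11, 113) works.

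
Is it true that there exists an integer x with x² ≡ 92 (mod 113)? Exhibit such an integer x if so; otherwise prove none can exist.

There is no such integer.

Apply Euler's criterion with the prime 113: 92 is a quadratic residue iff 92^56 ≡ 1 (mod 113), and a non-residue iff it is ≡ −1.
Repeated squaring mod 113: 92^2 = 8464 ≡ 102; 92^4 ≡ 102² = 10404 ≡ 8; 92^8 ≡ 8² = 64 ≡ 64; 92^16 ≡ 64² = 4096 ≡ 28; 92^32 ≡ 28² = 784 ≡ 106.
Since 56 = 32 + 16 + 8, 92^56 ≡ 106 · 28 · 64; multiplying out mod 113: 106·28 = 2968 ≡ 30, then 30·64 = 1920 ≡ 112. Thus 92^56 ≡ 112 ≡ −1 (mod 113).
The value −1 means 92 is a non-residue modulo 113, so x² ≡ 92 (mod 113) is impossible.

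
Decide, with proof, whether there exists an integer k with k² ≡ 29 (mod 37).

Apply Euler's criterion with the prime 37: 29 is a quadratic residue iff 29^18 ≡ 1 (mod 37), and a non-residue iff it is ≡ −1.
Repeated squaring mod 37: 29^2 = 841 ≡ 27; 29^4 ≡ 27² = 729 ≡ 26; 29^8 ≡ 26² = 676 ≡ 10; 29^16 ≡ 10² = 100 ≡ 26.
Since 18 = 16 + 2, 29^18 ≡ 26 · 27; multiplying out mod 37: 26·27 = 702 ≡ 36. Thus 29^18 ≡ 36 ≡ −1 (mod 37).
The value −1 means 29 is a non-residue modulo 37, so k² ≡ 29 (mod 37) is impossible.

No such integer exists.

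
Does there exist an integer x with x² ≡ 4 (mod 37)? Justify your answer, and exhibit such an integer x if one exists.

Take x = 35. Then 35² = 1225 = 33·37 + 4, so 35² ≡ 4 (mod 37).

x = 35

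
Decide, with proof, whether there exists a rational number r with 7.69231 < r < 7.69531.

Look for a denominator N such that an integer falls strictly between N·7.69231 and N·7.69531. N = 36 works: 36·7.69231 = 276.92316 < 277 < 277.03116 = 36·7.69531.
Dividing back, 7.69231 < 277/36 < 7.69531, and 277/36 is rational.

r = 277/36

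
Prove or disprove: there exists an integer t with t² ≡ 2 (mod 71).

t = 59 works: 59² = 3481, and 3481 − 2 = 3479 = 49·71.

t = 59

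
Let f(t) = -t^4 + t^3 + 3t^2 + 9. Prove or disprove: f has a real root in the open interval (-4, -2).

f(-4) = -263 and f(-2) = -3, both negative, so a sign-change argument is unavailable; we show f keeps this sign on the whole interval.
Shift to the endpoint -2: with t = -2 − u (0 < u < 2), one computes f(-2 − u) = -u^4 - 9u^3 - 27u^2 - 32u - 3.
The nonzero coefficients here are all negative, so for u > 0 every term is negative (or zero), and the constant term -3 is strictly negative.
Therefore f(t) < 0 throughout (-4, -2), and f has no zero there.

No such root exists.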